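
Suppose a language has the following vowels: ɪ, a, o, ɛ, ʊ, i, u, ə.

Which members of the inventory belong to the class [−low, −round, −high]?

The [−low] segments are /ɪ, o, ɛ, ʊ, i, u, ə/.
Intersecting with [−round] gives /ɪ, ɛ, i, ə/.
Of those, [−high] leaves /ɛ, ə/.

ɛ, ə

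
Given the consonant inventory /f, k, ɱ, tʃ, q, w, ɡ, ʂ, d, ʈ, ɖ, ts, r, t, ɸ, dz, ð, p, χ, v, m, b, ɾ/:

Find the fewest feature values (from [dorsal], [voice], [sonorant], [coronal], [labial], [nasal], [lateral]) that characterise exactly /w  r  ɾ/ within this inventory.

[+sonorant, -nasal]

The class [+sonorant], [-nasal] has exactly /w, r, ɾ/ as its extension in this inventory. No smaller conjunction from the listed features achieves this: [-nasal] alone would also admit /f, k, tʃ, q, …/; [+sonorant] alone would also admit /ɱ, m/; and checking the remaining single features turns up none with this extension.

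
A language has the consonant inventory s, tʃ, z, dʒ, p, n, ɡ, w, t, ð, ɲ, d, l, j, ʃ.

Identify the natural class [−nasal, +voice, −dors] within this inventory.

Eliminate segments failing any feature: /s, tʃ, p, t, ʃ/ are [−voice]; /n, ɲ/ are [+nasal]; /ɡ, w, j/ are [+dorsal]. The remaining /z, dʒ, ð, d, l/ satisfy [−nasal], [+voice], [−dorsal].

z, dʒ, ð, d, l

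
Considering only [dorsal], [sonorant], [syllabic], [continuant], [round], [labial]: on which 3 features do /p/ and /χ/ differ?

[continuant], [labial], [dorsal]

/p/ is the voiceless bilabial stop and /χ/ is the voiceless uvular fricative. Both are [-sonorant], [-syllabic], [-round]. /p/ is [-continuant] while /χ/ is [+continuant]; /p/ is [+labial] while /χ/ is [-labial]; /p/ is [-dorsal] while /χ/ is [+dorsal], so the distinguishing features are [continuant], [labial], [dorsal].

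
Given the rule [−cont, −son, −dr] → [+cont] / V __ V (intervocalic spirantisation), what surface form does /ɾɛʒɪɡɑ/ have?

[ɾɛʒɪɣɑ]

Only /ɡ/ occurs between two vowels (/ɪ/ __ /ɑ/) and matches the structural description. It is a voiced velar stop, so [−cont, −son, −dr] holds; changing it to [+continuant] with all other features held fixed yields /ɣ/ (voiced velar fricative). No other segment meets both the structural description and the environment, so the output is [ɾɛʒɪɣɑ].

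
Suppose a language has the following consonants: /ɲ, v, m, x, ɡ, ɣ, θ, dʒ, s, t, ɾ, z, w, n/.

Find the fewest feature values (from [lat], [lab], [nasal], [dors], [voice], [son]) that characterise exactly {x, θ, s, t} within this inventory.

The target set is precisely the extension of [−voice] in this inventory.

[−voice]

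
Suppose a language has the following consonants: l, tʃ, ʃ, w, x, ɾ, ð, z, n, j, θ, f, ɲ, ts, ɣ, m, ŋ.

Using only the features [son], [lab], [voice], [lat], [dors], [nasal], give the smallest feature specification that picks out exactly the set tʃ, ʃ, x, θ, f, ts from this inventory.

[−voice]

/tʃ, ʃ, x, θ, f, ts/ are exactly the [−voice] segments in the inventory, so a single feature suffices.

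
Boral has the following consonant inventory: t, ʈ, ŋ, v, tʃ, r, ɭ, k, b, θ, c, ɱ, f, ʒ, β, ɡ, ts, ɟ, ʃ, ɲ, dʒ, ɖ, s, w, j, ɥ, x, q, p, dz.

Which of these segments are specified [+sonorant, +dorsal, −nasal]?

Checking each segment against [+sonorant], [+dorsal], [−nasal]: /w/ (labial-velar glide), /j/ (palatal glide), /ɥ/ (labial-palatal glide) satisfy every feature; every other segment in the inventory fails at least one.

w, j, ɥ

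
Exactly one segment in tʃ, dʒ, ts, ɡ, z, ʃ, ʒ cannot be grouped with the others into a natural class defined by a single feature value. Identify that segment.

/ʃ, z, tʃ, ts, ʒ, dʒ/ are all [+strident], but /ɡ/ (voiced velar stop) is [−strident]. No other single segment can be removed to leave a set sharing one feature value that the removed segment lacks, so /ɡ/ is the odd one out.

ɡ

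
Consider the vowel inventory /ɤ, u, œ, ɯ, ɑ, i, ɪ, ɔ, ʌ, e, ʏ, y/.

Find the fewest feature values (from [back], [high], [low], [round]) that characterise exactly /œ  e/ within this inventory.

[−high, −back]

The class [−high], [−back] has exactly /œ, e/ as its extension in this inventory. No smaller conjunction from the listed features achieves this: [−back] alone would also admit /i, ɪ, ʏ, y/; [−high] alone would also admit /ɤ, ɑ, ɔ, ʌ/; and checking the remaining single features turns up none with this extension.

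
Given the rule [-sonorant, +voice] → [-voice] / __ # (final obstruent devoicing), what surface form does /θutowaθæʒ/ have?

[θutowaθæʃ]

The only segment in the rule's environment that also matches [-sonorant, +voice] is /ʒ/. Applying [-voice] turns the voiced postalveolar fricative into /ʃ/ (voiceless postalveolar fricative), giving [θutowaθæʃ].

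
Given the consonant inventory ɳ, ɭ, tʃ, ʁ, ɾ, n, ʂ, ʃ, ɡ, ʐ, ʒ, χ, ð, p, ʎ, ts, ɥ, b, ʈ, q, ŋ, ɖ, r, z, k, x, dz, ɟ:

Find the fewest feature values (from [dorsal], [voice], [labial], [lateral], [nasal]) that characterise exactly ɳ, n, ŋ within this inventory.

/ɳ, n, ŋ/ are exactly the [+nasal] segments in the inventory, so a single feature suffices.

[+nasal]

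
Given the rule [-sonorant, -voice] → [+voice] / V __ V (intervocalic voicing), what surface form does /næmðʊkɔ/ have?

[næmðʊɡɔ]

The only segment in the rule's environment that also matches [-sonorant, -voice] is /k/. Applying [+voice] turns the voiceless velar stop into /ɡ/ (voiced velar stop), giving [næmðʊɡɔ].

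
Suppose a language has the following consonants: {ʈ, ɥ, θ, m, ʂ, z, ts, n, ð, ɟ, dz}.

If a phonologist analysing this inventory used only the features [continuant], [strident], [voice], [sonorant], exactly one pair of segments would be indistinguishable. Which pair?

m, n

On the given features, /m/ and /n/ have an identical profile: [−continuant], [−strident], [+voice], [+sonorant]. No other two segments in the inventory coincide on all 4 features. (They do differ in [labial] and [coronal], which are not among the given features.)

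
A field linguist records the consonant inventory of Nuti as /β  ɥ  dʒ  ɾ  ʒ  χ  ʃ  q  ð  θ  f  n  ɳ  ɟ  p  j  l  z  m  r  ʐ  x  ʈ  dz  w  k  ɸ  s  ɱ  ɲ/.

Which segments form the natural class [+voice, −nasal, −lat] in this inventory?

First, the [+voice] segments are /β, ɥ, dʒ, ɾ, ʒ, ð, n, ɳ, ɟ, j, l, z, m, r, ʐ, dz, w, ɱ, ɲ/.
Then [−nasal] gives /β, ɥ, dʒ, ɾ, ʒ, ð, ɟ, j, l, z, r, ʐ, dz, w/.
Of those, [−lateral] leaves /β, ɥ, dʒ, ɾ, ʒ, ð, ɟ, j, z, r, ʐ, dz, w/.

β, ɥ, dʒ, ɾ, ʒ, ð, ɟ, j, z, r, ʐ, dz, w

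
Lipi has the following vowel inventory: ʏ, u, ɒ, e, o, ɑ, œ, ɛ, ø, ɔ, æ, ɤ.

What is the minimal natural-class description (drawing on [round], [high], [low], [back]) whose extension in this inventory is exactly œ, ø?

[-high, -back, +round]

/œ, ø/ are all [-high], [-back], [+round], and no other segment in the inventory matches all three values. Dropping any one of them over-generates: [-back, +round] alone would also admit /ʏ/; [-high, +round] alone would also admit /ɒ, o, ɔ/; [-high, -back] alone would also admit /e, ɛ, æ/. No other combination of two listed features picks out exactly this set either, so fewer than three features will not do.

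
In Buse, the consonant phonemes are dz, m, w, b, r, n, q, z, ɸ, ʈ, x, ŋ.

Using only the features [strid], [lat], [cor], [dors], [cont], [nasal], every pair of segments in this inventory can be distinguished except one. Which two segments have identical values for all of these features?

w, x

Both /w/ and /x/ are [−strident], [−lateral], [−coronal], [+dorsal], [+continuant], [−nasal]. Since the list omits [sonorant], [voice], [labial] and [round] — which do distinguish the labial-velar glide from the voiceless velar fricative — this pair collapses; all other pairs remain distinct.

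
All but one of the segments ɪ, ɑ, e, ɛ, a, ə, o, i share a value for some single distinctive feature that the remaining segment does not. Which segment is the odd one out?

The remaining segments after removing /o/ share [-round]; /o/ (mid back rounded tense vowel) is [+round]. For every other candidate removal, the leftover set fails to share any single feature value that the removed segment lacks.

o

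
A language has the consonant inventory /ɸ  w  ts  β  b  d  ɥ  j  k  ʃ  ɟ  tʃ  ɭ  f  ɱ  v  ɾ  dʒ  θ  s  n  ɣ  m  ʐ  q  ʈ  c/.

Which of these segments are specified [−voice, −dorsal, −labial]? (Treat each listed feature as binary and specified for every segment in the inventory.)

Eliminate segments failing any feature: /ɸ, f/ are [+labial]; /w, β, b, d, ɥ, j, ɟ, ɭ, ɱ, v, ɾ, dʒ, n, ɣ, m, ʐ/ are [+voice]; /k, q, c/ are [+dorsal]. The remaining /ts, ʃ, tʃ, θ, s, ʈ/ satisfy [−voice], [−dorsal], [−labial].

ts, ʃ, tʃ, θ, s, ʈ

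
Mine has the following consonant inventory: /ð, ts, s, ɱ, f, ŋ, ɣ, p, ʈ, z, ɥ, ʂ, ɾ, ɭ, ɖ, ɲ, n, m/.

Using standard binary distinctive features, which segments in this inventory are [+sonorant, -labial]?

ŋ, ɾ, ɭ, ɲ, n

Eliminate segments failing any feature: /ð, ts, s, f, ɣ, p, ʈ, z, ʂ, ɖ/ are [-sonorant]; /ɱ, ɥ, m/ are [+labial]. The remaining /ŋ, ɾ, ɭ, ɲ, n/ satisfy [+sonorant], [-labial].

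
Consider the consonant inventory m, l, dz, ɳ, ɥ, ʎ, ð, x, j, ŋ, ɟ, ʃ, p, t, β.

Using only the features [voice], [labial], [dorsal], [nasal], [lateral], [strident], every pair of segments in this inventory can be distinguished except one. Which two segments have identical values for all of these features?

Both /ɟ/ and /j/ are [+voice], [-labial], [+dorsal], [-nasal], [-lateral], [-strident]. Since the list omits [sonorant] and [continuant] — which do distinguish the voiced palatal stop from the palatal glide — this pair collapses; all other pairs remain distinct.

ɟ, j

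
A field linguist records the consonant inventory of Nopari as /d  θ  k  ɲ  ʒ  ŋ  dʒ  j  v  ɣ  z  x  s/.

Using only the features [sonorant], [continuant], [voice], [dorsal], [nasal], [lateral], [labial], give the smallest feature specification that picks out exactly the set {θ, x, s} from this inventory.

[−voice, +continuant]

Every target segment is [−voice], [+continuant]; each remaining inventory member fails at least one of these. Each conjunct is needed — [+continuant] alone would also admit /ʒ, j, v, ɣ, …/; [−voice] alone would also admit /k/ — and no other single listed feature has exactly this extension, so two is the minimum.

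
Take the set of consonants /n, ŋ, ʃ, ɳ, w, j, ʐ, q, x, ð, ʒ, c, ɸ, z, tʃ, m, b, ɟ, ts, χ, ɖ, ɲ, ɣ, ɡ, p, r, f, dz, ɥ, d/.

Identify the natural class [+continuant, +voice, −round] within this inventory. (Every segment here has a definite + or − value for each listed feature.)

j, ʐ, ð, ʒ, z, ɣ, r

Eliminate segments failing any feature: /n, ŋ, ɳ, q, c, tʃ, m, b, ɟ, ts, ɖ, ɲ, ɡ, p, dz, d/ are [−continuant]; /ʃ, x, ɸ, χ, f/ are [−voice]; /w, ɥ/ are [+round]. The remaining /j, ʐ, ð, ʒ, z, ɣ, r/ satisfy [+continuant], [+voice], [−round].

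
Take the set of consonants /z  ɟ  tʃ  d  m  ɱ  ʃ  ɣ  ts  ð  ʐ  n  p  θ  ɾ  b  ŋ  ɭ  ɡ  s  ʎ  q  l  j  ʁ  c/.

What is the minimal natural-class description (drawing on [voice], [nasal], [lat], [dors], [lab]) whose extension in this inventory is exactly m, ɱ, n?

[+nasal, -dors]

The class [+nasal], [-dorsal] has exactly /m, ɱ, n/ as its extension in this inventory. No smaller conjunction from the listed features achieves this: [-dorsal] alone would also admit /z, tʃ, d, ʃ, …/; [+nasal] alone would also admit /ŋ/; and checking the remaining single features turns up none with this extension.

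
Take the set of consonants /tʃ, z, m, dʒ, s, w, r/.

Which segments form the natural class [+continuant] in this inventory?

z, s, w, r

The feature [continuant] marks segments produced without complete oral closure. In this inventory /z, s, w, r/ have that property, so they are [+continuant]; /tʃ, m, dʒ/ are [−continuant].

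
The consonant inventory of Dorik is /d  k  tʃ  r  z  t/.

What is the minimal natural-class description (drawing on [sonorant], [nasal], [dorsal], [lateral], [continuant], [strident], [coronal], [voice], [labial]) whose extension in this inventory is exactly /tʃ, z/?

Every target segment is [+strident] and no other inventory member is, so one feature is enough.

[+strident]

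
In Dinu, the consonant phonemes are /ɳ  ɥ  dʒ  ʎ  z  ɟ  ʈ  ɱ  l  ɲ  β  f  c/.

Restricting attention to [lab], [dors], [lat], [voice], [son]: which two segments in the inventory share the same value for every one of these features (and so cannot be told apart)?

Both /z/ and /dʒ/ are [−labial], [−dorsal], [−lateral], [+voice], [−sonorant]. Since the list omits [continuant], [anterior] and [distributed] — which do distinguish the voiced alveolar fricative from the voiced postalveolar affricate — this pair collapses; all other pairs remain distinct.

z, dʒ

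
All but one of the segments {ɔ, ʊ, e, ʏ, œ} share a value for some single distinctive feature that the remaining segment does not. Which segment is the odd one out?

e

/ʏ, œ, ɔ, ʊ/ are all [−tense], but /e/ (mid front unrounded tense vowel) is [+tense]. No other single segment can be removed to leave a set sharing one feature value that the removed segment lacks, so /e/ is the odd one out.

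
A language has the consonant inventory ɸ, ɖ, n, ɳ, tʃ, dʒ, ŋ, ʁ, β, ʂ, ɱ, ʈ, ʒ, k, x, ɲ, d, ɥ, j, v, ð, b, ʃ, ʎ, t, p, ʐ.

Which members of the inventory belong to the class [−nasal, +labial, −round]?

Among the inventory, the [−nasal] segments are /ɸ, ɖ, tʃ, dʒ, ʁ, β, ʂ, ʈ, ʒ, k, x, d, ɥ, j, v, ð, b, ʃ, ʎ, t, p, ʐ/.
Among these, [+labial] gives /ɸ, β, ɥ, v, b, p/.
Then [−round] leaves /ɸ, β, v, b, p/.

ɸ, β, v, b, p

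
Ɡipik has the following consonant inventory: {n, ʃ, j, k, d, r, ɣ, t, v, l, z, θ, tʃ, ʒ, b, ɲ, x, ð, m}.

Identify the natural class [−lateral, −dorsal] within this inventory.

n, ʃ, d, r, t, v, z, θ, tʃ, ʒ, b, ð, m

Eliminate segments failing any feature: /j, k, ɣ, ɲ, x/ are [+dorsal]; /l/ is [+lateral]. The remaining /n, ʃ, d, r, t, v, z, θ, tʃ, ʒ, b, ð, m/ satisfy [−lateral], [−dorsal].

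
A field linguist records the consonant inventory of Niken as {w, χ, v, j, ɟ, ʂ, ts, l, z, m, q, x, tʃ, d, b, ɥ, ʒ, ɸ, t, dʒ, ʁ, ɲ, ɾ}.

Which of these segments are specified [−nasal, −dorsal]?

Eliminate segments failing any feature: /w, χ, j, ɟ, q, x, ɥ, ʁ/ are [+dorsal]; /m, ɲ/ are [+nasal]. The remaining /v, ʂ, ts, l, z, tʃ, d, b, ʒ, ɸ, t, dʒ, ɾ/ satisfy [−nasal], [−dorsal].

v, ʂ, ts, l, z, tʃ, d, b, ʒ, ɸ, t, dʒ, ɾ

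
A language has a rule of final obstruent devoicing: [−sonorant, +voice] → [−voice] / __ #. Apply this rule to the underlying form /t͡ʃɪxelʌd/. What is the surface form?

Only the final segment /d/ is both word-final and matches the structural description. It is a voiced alveolar stop, so [−sonorant, +voice] holds; changing it to [−voice] with all other features held fixed yields /t/ (voiceless alveolar stop). No other segment meets both the structural description and the environment, so the output is [t͡ʃɪxelʌt].

[t͡ʃɪxelʌt]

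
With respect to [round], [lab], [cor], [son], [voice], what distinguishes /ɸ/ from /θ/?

[labial], [coronal]

/ɸ/ (voiceless bilabial fricative) and /θ/ (voiceless dental fricative) agree on [−round], [−sonorant], [−voice]. They differ on [labial] (/ɸ/ [+], /θ/ [−]), [coronal] (/ɸ/ [−], /θ/ [+]).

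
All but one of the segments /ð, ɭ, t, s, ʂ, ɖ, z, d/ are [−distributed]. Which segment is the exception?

ð

Every segment except /ð/ is [−distributed]. /ð/ (voiced dental fricative) is [+distributed], so it is the exception.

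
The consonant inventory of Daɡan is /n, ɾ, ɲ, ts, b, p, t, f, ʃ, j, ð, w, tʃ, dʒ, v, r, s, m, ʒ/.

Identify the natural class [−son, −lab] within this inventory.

ts, t, ʃ, ð, tʃ, dʒ, s, ʒ

Eliminate segments failing any feature: /n, ɾ, ɲ, j, w, r, m/ are [+sonorant]; /b, p, f, v/ are [+labial]. The remaining /ts, t, ʃ, ð, tʃ, dʒ, s, ʒ/ satisfy [−sonorant], [−labial].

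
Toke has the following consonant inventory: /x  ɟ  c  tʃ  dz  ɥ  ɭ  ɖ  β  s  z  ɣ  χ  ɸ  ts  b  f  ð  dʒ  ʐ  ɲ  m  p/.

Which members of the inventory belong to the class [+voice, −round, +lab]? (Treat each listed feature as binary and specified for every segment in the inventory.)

Eliminate segments failing any feature: /x, c, tʃ, s, χ, ɸ, ts, f, p/ are [−voice]; /ɟ, dz, ɭ, ɖ, z, ɣ, ð, dʒ, ʐ, ɲ/ are [−labial]; /ɥ/ is [+round]. The remaining /β, b, m/ satisfy [+voice], [−round], [+labial].

β, b, m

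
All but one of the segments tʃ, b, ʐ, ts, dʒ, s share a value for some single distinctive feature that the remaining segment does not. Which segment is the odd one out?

b

/ts, ʐ, s, tʃ, dʒ/ are all [+strident], but /b/ (voiced bilabial stop) is [-strident]. No other single segment can be removed to leave a set sharing one feature value that the removed segment lacks, so /b/ is the odd one out.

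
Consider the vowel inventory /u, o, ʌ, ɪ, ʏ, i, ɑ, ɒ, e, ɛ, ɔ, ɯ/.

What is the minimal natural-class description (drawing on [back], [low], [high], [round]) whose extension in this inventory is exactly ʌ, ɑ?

/ʌ, ɑ/ are all [-high], [+back], [-round], and no other segment in the inventory matches all three values. Dropping any one of them over-generates: [+back, -round] alone would also admit /ɯ/; [-high, -round] alone would also admit /e, ɛ/; [-high, +back] alone would also admit /o, ɒ, ɔ/. No other combination of two listed features picks out exactly this set either, so fewer than three features will not do.

[-high, +back, -round]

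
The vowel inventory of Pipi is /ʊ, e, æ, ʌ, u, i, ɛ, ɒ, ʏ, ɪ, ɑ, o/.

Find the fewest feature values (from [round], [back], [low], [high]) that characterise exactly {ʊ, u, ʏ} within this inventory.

The class [+high], [+round] has exactly /ʊ, u, ʏ/ as its extension in this inventory. No smaller conjunction from the listed features achieves this: [+round] alone would also admit /ɒ, o/; [+high] alone would also admit /i, ɪ/; and checking the remaining single features turns up none with this extension.

[+high, +round]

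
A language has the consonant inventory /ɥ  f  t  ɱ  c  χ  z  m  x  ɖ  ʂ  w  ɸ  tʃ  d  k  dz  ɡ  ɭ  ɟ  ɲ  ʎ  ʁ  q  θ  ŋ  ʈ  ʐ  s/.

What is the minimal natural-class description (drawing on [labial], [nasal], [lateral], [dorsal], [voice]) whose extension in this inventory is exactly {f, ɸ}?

/f, ɸ/ are all [−voice], [+labial], and no other segment in the inventory matches both values. Dropping any one of them over-generates: [+labial] alone would also admit /ɥ, ɱ, m, w/; [−voice] alone would also admit /t, c, χ, x, …/. No other single listed feature picks out exactly this set either, so fewer than two features will not do.

[−voice, +labial]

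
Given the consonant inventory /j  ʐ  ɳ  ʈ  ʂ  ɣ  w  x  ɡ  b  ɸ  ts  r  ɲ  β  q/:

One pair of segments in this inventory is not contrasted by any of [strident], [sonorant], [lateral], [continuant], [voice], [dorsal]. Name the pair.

Both /w/ and /j/ are [-strident], [+sonorant], [-lateral], [+continuant], [+voice], [+dorsal]. Since the list omits [labial], [round] and [back] — which do distinguish the labial-velar glide from the palatal glide — this pair collapses; all other pairs remain distinct.

w, j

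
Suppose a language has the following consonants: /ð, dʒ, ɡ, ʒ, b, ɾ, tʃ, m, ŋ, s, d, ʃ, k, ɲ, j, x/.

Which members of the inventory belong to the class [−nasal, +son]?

The [−nasal] segments are /ð, dʒ, ɡ, ʒ, b, ɾ, tʃ, s, d, ʃ, k, j, x/.
Intersecting with [+sonorant] leaves /ɾ, j/.

ɾ, j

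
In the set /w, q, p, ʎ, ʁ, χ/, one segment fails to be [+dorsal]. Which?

/ʁ, w, χ, q, ʎ/ are all [+dorsal]; /p/ (voiceless bilabial stop) is [-dorsal].

p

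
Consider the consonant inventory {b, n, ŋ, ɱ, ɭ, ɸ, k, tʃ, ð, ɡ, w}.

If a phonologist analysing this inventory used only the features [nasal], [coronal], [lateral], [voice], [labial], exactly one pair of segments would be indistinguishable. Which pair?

b, w

Both /b/ and /w/ are [-nasal], [-coronal], [-lateral], [+voice], [+labial]. Since the list omits [sonorant], [continuant], [round] and [dorsal] — which do distinguish the voiced bilabial stop from the labial-velar glide — this pair collapses; all other pairs remain distinct.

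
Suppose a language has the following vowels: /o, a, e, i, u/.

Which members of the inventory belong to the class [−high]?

The feature [high] marks segments produced with the tongue body raised. In this inventory /o, a, e/ lack that property, so they are [−high]; /i, u/ are [+high].

o, a, e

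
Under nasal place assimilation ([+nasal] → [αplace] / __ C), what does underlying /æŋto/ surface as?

The only nasal preceding a consonant is /ŋ/ before /t/. /t/ is [+coronal], so /ŋ/ → /n/, giving [ænto].

[ænto]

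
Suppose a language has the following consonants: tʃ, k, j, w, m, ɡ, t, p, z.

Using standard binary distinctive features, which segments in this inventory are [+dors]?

k, j, w, ɡ

The feature [dorsal] marks segments articulated with the tongue body. In this inventory /k, j, w, ɡ/ have that property, so they are [+dorsal]; /tʃ, m, t, p, z/ are [−dorsal].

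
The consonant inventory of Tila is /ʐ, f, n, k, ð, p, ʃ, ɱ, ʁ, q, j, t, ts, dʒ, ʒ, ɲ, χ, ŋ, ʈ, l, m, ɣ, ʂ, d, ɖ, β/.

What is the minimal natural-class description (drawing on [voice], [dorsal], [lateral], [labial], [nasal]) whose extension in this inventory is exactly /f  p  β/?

/f, p, β/ are all [−nasal], [+labial], and no other segment in the inventory matches both values. Dropping any one of them over-generates: [+labial] alone would also admit /ɱ, m/; [−nasal] alone would also admit /ʐ, k, ð, ʃ, …/. No other single listed feature picks out exactly this set either, so fewer than two features will not do.

[−nasal, +labial]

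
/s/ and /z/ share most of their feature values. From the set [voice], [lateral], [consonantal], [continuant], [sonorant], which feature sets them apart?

[voice]

/s/ (voiceless alveolar fricative) and /z/ (voiced alveolar fricative) agree on [−lateral], [+consonantal], [+continuant], [−sonorant]. They differ on [voice] (/s/ [−], /z/ [+]).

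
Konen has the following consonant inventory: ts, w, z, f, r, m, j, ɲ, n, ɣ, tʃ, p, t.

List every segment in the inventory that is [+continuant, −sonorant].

The [+continuant] segments are /w, z, f, r, j, ɣ/.
Among these, [−sonorant] leaves /z, f, ɣ/.

z, f, ɣ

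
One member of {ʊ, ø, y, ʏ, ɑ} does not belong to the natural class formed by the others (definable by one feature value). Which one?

The remaining segments after removing /ɑ/ share [+round]; /ɑ/ (low back unrounded vowel) is [−round]. For every other candidate removal, the leftover set fails to share any single feature value that the removed segment lacks.

ɑ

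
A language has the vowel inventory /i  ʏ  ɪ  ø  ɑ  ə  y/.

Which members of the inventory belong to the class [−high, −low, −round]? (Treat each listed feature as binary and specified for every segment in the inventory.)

Checking each segment against [−high], [−low], [−round]: /ə/ (mid central vowel (schwa)) satisfies every feature; every other segment in the inventory fails at least one.

ə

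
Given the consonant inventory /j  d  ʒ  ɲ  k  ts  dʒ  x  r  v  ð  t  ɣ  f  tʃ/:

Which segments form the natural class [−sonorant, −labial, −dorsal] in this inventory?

d, ʒ, ts, dʒ, ð, t, tʃ

First, the [−sonorant] segments are /d, ʒ, k, ts, dʒ, x, v, ð, t, ɣ, f, tʃ/.
Intersecting with [−labial] gives /d, ʒ, k, ts, dʒ, x, ð, t, ɣ, tʃ/.
Within that set, [−dorsal] leaves /d, ʒ, ts, dʒ, ð, t, tʃ/.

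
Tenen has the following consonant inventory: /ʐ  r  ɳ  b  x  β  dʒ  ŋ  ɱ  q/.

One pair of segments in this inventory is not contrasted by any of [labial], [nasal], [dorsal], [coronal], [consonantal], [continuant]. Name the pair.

r, ʐ

Both /r/ and /ʐ/ are [-labial], [-nasal], [-dorsal], [+coronal], [+consonantal], [+continuant]. Since the list omits [sonorant], [strident] and [anterior] — which do distinguish the alveolar trill from the voiced retroflex fricative — this pair collapses; all other pairs remain distinct.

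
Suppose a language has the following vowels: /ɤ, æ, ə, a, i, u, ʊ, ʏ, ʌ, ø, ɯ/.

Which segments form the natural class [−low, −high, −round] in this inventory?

ɤ, ə, ʌ

Checking each segment against [−low], [−high], [−round]: /ɤ/ (mid back unrounded tense vowel), /ə/ (mid central vowel (schwa)), /ʌ/ (mid back unrounded lax vowel) satisfy every feature; every other segment in the inventory fails at least one.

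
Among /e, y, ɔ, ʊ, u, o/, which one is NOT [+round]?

/e/ is the mid front unrounded tense vowel, which is [−round]; the rest — /ɔ, y, o, u, ʊ/ — are [+round].

e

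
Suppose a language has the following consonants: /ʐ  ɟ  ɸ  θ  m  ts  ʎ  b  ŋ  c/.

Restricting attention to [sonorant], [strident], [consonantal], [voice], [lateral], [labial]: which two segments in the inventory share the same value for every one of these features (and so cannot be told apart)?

On the given features, /θ/ and /c/ have an identical profile: [−sonorant], [−strident], [+consonantal], [−voice], [−lateral], [−labial]. No other two segments in the inventory coincide on all 6 features. (They do differ in [continuant] and [dorsal], which are not among the given features.)

θ, c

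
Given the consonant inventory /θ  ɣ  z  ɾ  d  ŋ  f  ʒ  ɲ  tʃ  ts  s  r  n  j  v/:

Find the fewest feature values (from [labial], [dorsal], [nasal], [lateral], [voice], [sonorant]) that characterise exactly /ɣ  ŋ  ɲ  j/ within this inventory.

[+dorsal]

The target set is precisely the extension of [+dorsal] in this inventory.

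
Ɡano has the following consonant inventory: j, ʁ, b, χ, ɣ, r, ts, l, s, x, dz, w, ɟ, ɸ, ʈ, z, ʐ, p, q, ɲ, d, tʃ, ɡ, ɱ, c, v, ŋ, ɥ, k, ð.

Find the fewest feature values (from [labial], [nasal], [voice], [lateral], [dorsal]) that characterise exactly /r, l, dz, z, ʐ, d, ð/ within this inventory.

[+voice, −labial, −dorsal]

Every target segment is [+voice], [−labial], [−dorsal]; each remaining inventory member fails at least one of these. Each conjunct is needed — [−labial, −dorsal] alone would also admit /ts, s, ʈ, tʃ/; [+voice, −dorsal] alone would also admit /b, ɱ, v/; [+voice, −labial] alone would also admit /j, ʁ, ɣ, ɟ, …/ — and no other combination of two listed features has exactly this extension, so three is the minimum.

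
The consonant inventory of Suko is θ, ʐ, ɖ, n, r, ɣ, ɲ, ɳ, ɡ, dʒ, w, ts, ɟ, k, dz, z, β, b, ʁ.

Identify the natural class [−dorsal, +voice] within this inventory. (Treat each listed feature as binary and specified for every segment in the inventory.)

ʐ, ɖ, n, r, ɳ, dʒ, dz, z, β, b

First, the [−dorsal] segments are /θ, ʐ, ɖ, n, r, ɳ, dʒ, ts, dz, z, β, b/.
Intersecting with [+voice] leaves /ʐ, ɖ, n, r, ɳ, dʒ, dz, z, β, b/.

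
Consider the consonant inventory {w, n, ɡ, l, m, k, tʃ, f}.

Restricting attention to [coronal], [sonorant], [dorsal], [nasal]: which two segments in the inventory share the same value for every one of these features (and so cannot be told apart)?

On the given features, /ɡ/ and /k/ have an identical profile: [−coronal], [−sonorant], [+dorsal], [−nasal]. No other two segments in the inventory coincide on all 4 features. (They do differ in [voice], which is not among the given features.)

ɡ, k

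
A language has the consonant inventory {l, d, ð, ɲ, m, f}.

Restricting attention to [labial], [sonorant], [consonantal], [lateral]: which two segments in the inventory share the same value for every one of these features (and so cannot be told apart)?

ð, d

Both /ð/ and /d/ are [−labial], [−sonorant], [+consonantal], [−lateral]. Since the list omits [continuant] and [distributed] — which do distinguish the voiced dental fricative from the voiced alveolar stop — this pair collapses; all other pairs remain distinct.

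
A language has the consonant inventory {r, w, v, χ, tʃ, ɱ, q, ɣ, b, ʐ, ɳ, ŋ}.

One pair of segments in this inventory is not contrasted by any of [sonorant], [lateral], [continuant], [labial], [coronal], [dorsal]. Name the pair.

χ, ɣ

On the given features, /χ/ and /ɣ/ have an identical profile: [-sonorant], [-lateral], [+continuant], [-labial], [-coronal], [+dorsal]. No other two segments in the inventory coincide on all 6 features. (They do differ in [voice] and [high], which are not among the given features.)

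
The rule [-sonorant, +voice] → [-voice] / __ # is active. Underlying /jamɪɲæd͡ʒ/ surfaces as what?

[jamɪɲæt͡ʃ]

The only segment in the rule's environment that also matches [-sonorant, +voice] is /d͡ʒ/. Applying [-voice] turns the voiced postalveolar affricate into /t͡ʃ/ (voiceless postalveolar affricate), giving [jamɪɲæt͡ʃ].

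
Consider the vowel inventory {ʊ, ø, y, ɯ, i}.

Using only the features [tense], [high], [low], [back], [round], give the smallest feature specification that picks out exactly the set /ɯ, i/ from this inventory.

[−round]

/ɯ, i/ are exactly the [−round] segments in the inventory, so a single feature suffices.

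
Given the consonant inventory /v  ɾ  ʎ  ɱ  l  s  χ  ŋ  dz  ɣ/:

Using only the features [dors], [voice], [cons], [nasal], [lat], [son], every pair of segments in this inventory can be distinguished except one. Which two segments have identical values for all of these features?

Both /dz/ and /v/ are [-dorsal], [+voice], [+consonantal], [-nasal], [-lateral], [-sonorant]. Since the list omits [continuant], [labial] and [coronal] — which do distinguish the voiced alveolar affricate from the voiced labiodental fricative — this pair collapses; all other pairs remain distinct.

dz, v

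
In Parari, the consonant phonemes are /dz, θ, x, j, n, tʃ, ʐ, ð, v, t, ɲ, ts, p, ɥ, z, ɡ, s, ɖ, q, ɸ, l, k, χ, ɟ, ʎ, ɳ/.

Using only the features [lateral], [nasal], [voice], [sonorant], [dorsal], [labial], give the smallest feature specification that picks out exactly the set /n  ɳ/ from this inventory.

The class [+nasal], [−dorsal] has exactly /n, ɳ/ as its extension in this inventory. No smaller conjunction from the listed features achieves this: [−dorsal] alone would also admit /dz, θ, tʃ, ʐ, …/; [+nasal] alone would also admit /ɲ/; and checking the remaining single features turns up none with this extension.

[+nasal, −dorsal]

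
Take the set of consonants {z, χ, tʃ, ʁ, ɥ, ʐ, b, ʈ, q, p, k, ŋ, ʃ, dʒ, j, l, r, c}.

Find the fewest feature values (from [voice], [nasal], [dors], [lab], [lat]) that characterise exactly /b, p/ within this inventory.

[+lab, -dors]

/b, p/ are all [+labial], [-dorsal], and no other segment in the inventory matches both values. Dropping any one of them over-generates: [-dorsal] alone would also admit /z, tʃ, ʐ, ʈ, …/; [+labial] alone would also admit /ɥ/. No other single listed feature picks out exactly this set either, so fewer than two features will not do.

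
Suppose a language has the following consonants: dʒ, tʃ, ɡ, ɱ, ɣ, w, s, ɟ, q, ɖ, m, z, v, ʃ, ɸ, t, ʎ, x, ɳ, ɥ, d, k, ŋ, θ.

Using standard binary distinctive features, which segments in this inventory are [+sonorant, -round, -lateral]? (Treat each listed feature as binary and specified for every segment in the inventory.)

ɱ, m, ɳ, ŋ

Eliminate segments failing any feature: /dʒ, tʃ, ɡ, ɣ, s, ɟ, q, ɖ, z, v, ʃ, ɸ, t, x, d, k, θ/ are [-sonorant]; /w, ɥ/ are [+round]; /ʎ/ is [+lateral]. The remaining /ɱ, m, ɳ, ŋ/ satisfy [+sonorant], [-round], [-lateral].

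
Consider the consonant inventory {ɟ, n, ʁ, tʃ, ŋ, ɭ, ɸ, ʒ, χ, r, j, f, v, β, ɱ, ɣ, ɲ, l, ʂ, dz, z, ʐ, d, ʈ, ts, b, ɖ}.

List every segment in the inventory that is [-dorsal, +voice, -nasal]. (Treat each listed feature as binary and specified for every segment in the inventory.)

First, the [-dorsal] segments are /n, tʃ, ɭ, ɸ, ʒ, r, f, v, β, ɱ, l, ʂ, dz, z, ʐ, d, ʈ, ts, b, ɖ/.
Of those, [+voice] gives /n, ɭ, ʒ, r, v, β, ɱ, l, dz, z, ʐ, d, b, ɖ/.
Intersecting with [-nasal] leaves /ɭ, ʒ, r, v, β, l, dz, z, ʐ, d, b, ɖ/.

ɭ, ʒ, r, v, β, l, dz, z, ʐ, d, b, ɖ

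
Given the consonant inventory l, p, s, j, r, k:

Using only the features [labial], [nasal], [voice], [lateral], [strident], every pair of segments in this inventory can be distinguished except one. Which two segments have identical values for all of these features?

/r/ (alveolar trill) and /j/ (palatal glide) are both [−labial], [−nasal], [+voice], [−lateral], [−strident], so none of the listed features separates them. (They do differ in [dorsal], which is not among the given features.) Every other pair in the inventory differs on at least one listed feature.

r, j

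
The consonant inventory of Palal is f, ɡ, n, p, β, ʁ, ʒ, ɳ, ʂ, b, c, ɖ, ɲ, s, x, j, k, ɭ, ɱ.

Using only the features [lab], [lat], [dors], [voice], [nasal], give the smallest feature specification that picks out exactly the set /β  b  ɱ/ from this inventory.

[+voice, +lab]

/β, b, ɱ/ are all [+voice], [+labial], and no other segment in the inventory matches both values. Dropping any one of them over-generates: [+labial] alone would also admit /f, p/; [+voice] alone would also admit /ɡ, n, ʁ, ʒ, …/. No other single listed feature picks out exactly this set either, so fewer than two features will not do.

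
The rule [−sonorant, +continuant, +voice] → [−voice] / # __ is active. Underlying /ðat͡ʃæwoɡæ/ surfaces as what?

[θat͡ʃæwoɡæ]

Only the initial segment /ð/ is both word-initial and matches the structural description. It is a voiced dental fricative, so [−sonorant, +continuant, +voice] holds; changing it to [−voice] with all other features held fixed yields /θ/ (voiceless dental fricative). No other segment meets both the structural description and the environment, so the output is [θat͡ʃæwoɡæ].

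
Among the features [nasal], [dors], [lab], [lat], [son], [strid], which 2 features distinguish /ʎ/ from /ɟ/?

[sonorant], [lateral]

The two segments share [-nasal], [+dorsal], [-labial], [-strident]. The only features from the list on which they differ: /ʎ/ is [+sonorant] while /ɟ/ is [-sonorant]; /ʎ/ is [+lateral] while /ɟ/ is [-lateral].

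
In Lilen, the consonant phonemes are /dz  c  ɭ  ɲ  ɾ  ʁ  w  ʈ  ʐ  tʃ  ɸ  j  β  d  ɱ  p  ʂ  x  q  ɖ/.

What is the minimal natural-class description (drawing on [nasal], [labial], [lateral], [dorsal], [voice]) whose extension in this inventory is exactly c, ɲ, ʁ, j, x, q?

[-labial, +dorsal]

Every target segment is [-labial], [+dorsal]; each remaining inventory member fails at least one of these. Each conjunct is needed — [+dorsal] alone would also admit /w/; [-labial] alone would also admit /dz, ɭ, ɾ, ʈ, …/ — and no other single listed feature has exactly this extension, so two is the minimum.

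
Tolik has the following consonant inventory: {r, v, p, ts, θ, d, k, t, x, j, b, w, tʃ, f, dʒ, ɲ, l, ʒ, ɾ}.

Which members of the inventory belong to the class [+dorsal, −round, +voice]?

j, ɲ

Checking each segment against [+dorsal], [−round], [+voice]: /j/ (palatal glide), /ɲ/ (palatal nasal) satisfy every feature; every other segment in the inventory fails at least one.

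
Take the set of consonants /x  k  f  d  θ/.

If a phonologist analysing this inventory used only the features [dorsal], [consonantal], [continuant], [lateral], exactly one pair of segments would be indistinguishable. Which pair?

Both /θ/ and /f/ are [−dorsal], [+consonantal], [+continuant], [−lateral]. Since the list omits [labial] and [coronal] — which do distinguish the voiceless dental fricative from the voiceless labiodental fricative — this pair collapses; all other pairs remain distinct.

θ, f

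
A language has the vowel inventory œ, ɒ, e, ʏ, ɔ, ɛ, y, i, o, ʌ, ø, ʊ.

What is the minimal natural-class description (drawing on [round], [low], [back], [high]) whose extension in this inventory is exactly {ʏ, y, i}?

[+high, -back]

Every target segment is [+high], [-back]; each remaining inventory member fails at least one of these. Each conjunct is needed — [-back] alone would also admit /œ, e, ɛ, ø/; [+high] alone would also admit /ʊ/ — and no other single listed feature has exactly this extension, so two is the minimum.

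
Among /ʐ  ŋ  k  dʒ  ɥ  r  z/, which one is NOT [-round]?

Every segment except /ɥ/ is [-round]. /ɥ/ (labial-palatal glide) is [+round], so it is the exception.

ɥ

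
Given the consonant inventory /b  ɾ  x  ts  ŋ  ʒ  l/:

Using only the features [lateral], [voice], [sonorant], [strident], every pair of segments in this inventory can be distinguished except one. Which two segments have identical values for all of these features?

Both /ŋ/ and /ɾ/ are [−lateral], [+voice], [+sonorant], [−strident]. Since the list omits [nasal], [coronal] and [dorsal] — which do distinguish the velar nasal from the alveolar tap — this pair collapses; all other pairs remain distinct.

ŋ, ɾ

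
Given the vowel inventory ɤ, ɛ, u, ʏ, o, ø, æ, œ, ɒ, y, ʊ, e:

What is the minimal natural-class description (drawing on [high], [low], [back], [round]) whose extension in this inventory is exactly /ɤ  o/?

Every target segment is [-high], [-low], [+back]; each remaining inventory member fails at least one of these. Each conjunct is needed — [-low, +back] alone would also admit /u, ʊ/; [-high, +back] alone would also admit /ɒ/; [-high, -low] alone would also admit /ɛ, ø, œ, e/ — and no other combination of two listed features has exactly this extension, so three is the minimum.

[-high, -low, +back]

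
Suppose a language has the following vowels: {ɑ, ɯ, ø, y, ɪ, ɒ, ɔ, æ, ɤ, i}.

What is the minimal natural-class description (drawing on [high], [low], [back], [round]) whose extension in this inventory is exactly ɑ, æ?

Every target segment is [+low], [−round]; each remaining inventory member fails at least one of these. Each conjunct is needed — [−round] alone would also admit /ɯ, ɪ, ɤ, i/; [+low] alone would also admit /ɒ/ — and no other single listed feature has exactly this extension, so two is the minimum.

[+low, −round]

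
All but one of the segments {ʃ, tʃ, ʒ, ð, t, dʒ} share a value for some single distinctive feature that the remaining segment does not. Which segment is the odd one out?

/ʒ, tʃ, ð, ʃ, dʒ/ are all [+distributed], but /t/ (voiceless alveolar stop) is [-distributed]. No other single segment can be removed to leave a set sharing one feature value that the removed segment lacks, so /t/ is the odd one out.

t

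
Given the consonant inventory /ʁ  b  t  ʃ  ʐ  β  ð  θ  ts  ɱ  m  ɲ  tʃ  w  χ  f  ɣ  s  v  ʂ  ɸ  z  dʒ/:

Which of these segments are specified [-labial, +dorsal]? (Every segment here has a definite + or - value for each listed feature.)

ʁ, ɲ, χ, ɣ

Checking each segment against [-labial], [+dorsal]: /ʁ/ (voiced uvular fricative), /ɲ/ (palatal nasal), /χ/ (voiceless uvular fricative), /ɣ/ (voiced velar fricative) satisfy every feature; every other segment in the inventory fails at least one.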